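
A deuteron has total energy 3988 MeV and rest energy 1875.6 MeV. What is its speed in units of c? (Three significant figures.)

Total energy E = γmc² gives γ = 3988/1875.6 = 2.1263.
Hence β = √(1 − 1/γ²) = √(1 − 0.221183) = √0.778817 = 0.883.

0.883c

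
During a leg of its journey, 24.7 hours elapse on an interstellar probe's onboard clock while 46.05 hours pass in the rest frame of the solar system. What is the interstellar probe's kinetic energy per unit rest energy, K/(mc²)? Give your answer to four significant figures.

γ = Δt/Δτ = 46.05/24.7 = 1.86437.
K/(mc²) = γ − 1 = 1.86437 − 1 = 0.8644.

0.8644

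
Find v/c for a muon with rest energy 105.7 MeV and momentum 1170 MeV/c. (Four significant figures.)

0.9959

βγ = pc/(mc²) = 1170/105.7 = 11.069.
Since γ² = 1 + (βγ)² = 123.523, γ = √123.523 = 11.1141, and β = (βγ)/γ = 11.069/11.1141 = 0.9959.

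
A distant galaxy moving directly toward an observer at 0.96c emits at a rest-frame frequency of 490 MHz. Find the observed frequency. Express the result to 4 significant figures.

Relativistic Doppler (source moving toward): f_obs = f_src · √((1+β)/(1−β)).
With β = 0.96: factor = √(1.96/0.04) = 7.
f_obs = 490 × 7 = 3430 MHz.

3430 MHz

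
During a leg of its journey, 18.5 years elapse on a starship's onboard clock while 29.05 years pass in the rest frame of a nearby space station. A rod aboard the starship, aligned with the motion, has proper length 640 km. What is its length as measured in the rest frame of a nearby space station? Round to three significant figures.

408 km

The time-dilation ratio gives γ = 29.05/18.5 = 1.57027.
The rod contracts by the same γ: 640 km / 1.57027 = 408 km.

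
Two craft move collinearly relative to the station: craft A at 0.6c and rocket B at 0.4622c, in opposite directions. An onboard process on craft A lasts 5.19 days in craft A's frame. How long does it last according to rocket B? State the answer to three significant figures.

Transform craft A's velocity into rocket B's frame: (0.6 + 0.4622)/(1 + 0.6·0.4622) = 1.0622/1.27732, so the relative speed is 0.83158c.
At |u| = 0.83158c, γ = (1 − 0.691525)^(−1/2) = 1.8005.
The clock on craft A records proper time, so rocket B measures Δt = γΔτ = 1.8005 × 5.19 = 9.34 days.

9.34 days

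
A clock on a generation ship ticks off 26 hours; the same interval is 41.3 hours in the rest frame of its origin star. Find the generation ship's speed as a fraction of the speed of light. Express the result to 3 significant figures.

γ = Δt/Δτ = 41.3/26 = 1.5885.
β = √(1 − 1/γ²) = √(1 − 0.396301) = √0.603699 = 0.777.

0.777c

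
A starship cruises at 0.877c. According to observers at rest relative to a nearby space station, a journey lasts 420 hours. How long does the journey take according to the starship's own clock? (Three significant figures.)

202 hours

γ = 1/√(1 − β²) = 1/√(1 − 0.769129) = 1/√0.230871 = 1/0.48049 = 2.0812.
The moving clock records proper time: Δτ = Δt/γ = 420/2.0812 = 202 hours.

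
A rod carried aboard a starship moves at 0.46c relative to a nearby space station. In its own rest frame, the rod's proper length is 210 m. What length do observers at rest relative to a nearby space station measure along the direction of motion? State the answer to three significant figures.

With β = 0.46, γ = 1/√(1 − 0.46²) = 1/√0.7884 = 1.1262.
Length contraction: L = L₀/γ = 210/1.1262 = 186 m.

186 m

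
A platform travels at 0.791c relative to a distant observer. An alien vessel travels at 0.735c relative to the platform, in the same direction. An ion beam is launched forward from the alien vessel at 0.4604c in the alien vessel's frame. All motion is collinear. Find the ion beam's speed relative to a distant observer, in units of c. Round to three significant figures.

Compose velocities in two stages. Stage 1 (into S'): u₁ = (0.4604+0.735)/(1+0.4604×0.735) = 0.89316.
Stage 2 (into S): u = (0.89316+0.791)/(1+0.89316×0.791) = 0.98691, so the speed is 0.987c.

0.987c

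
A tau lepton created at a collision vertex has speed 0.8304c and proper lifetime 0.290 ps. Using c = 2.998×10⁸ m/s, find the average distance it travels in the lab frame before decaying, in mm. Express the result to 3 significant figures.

With β = 0.8304, γ = 1/√(1 − 0.8304²) = 1/√0.31043584 = 1.7948.
Lab-frame lifetime: Δt = γτ = 1.7948 × 0.290 ps = 0.52049 ps.
Distance: d = vΔt = 0.8304 × 2.998×10⁸ m/s × 5.2049×10^-13 s = 1.30×10^-4 m = 0.130 mm.

0.130 mm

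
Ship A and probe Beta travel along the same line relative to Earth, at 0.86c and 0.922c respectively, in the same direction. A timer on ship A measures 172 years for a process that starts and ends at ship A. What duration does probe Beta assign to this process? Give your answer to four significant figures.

Speed of ship A in probe Beta's frame: u = (v_A − v_B)/(1 − v_A v_B/c²) = (0.86 − 0.922)/(1 − 0.86×0.922) = −0.062/0.20708 = −0.2994; |u| = 0.2994c.
At |u| = 0.2994c, γ = (1 − 0.0896404)^(−1/2) = 1.0481.
Ship A's interval is proper; time dilation gives Δt_B = γΔτ = 1.0481 × 172 years = 180.3 years.

180.3 years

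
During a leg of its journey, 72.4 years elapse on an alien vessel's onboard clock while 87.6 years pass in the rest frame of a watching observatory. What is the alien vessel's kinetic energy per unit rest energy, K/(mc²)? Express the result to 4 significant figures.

γ = Δt/Δτ = 87.6/72.4 = 1.20994.
Since K = (γ−1)mc², K/(mc²) = 1.20994 − 1 = 0.2099.

0.2099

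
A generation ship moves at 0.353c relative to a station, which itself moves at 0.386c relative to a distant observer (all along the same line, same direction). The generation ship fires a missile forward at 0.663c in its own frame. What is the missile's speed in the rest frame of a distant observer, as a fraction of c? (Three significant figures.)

0.918c

Apply u = (u'+v)/(1+u'v) twice. Missile in the station frame: (0.663+0.353)/(1+0.663·0.353) = 1.016/1.234039 = 0.82331c.
That velocity, transformed to the rest frame of a distant observer: (0.82331+0.386)/(1+0.82331·0.386) = 1.20931/1.31779766 = 0.91768c.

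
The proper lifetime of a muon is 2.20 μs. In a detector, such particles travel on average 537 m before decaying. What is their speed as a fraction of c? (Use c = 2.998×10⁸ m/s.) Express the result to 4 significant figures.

Lab distance = (lab lifetime)·v = γτ·βc, so βγ = d/(cτ) = 537.0/(2.998×10⁸ × 2.200×10^-6) = 0.81418.
With βγ = 0.81418: γ² = 1 + (βγ)² = 1.662889, and β = (βγ)/γ = 0.81418/1.28953 = 0.6314.

0.6314c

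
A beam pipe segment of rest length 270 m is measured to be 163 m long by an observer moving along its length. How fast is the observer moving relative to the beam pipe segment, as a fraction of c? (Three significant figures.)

Length contraction gives γ = L₀/L = 270/163 = 1.6564.
β = √(1 − 1/γ²) = √0.635523 = 0.797.

0.797c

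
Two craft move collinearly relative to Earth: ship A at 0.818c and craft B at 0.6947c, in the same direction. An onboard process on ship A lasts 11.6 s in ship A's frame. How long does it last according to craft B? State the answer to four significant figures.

Speed of ship A in craft B's frame: u = (v_A − v_B)/(1 − v_A v_B/c²) = (0.818 − 0.6947)/(1 − 0.818×0.6947) = 0.1233/0.4317354 = 0.28559; |u| = 0.28559c.
At |u| = 0.28559c, γ = (1 − 0.0815616)^(−1/2) = 1.0435.
The clock on ship A records proper time, so craft B measures Δt = γΔτ = 1.0435 × 11.6 = 12.10 s.

12.10 s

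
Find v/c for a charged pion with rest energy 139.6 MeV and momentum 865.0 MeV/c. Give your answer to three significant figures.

0.987

βγ = pc/(mc²) = 865.0/139.6 = 6.1963.
Since γ² = 1 + (βγ)² = 39.3941, γ = √39.3941 = 6.27647, and β = (βγ)/γ = 6.1963/6.27647 = 0.987.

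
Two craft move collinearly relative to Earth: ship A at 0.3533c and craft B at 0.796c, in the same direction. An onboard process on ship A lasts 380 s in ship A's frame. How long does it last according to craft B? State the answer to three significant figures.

Transform ship A's velocity into craft B's frame: (0.3533 − 0.796)/(1 − 0.3533·0.796) = −0.4427/0.7187732, so the relative speed is 0.61591c.
γ for this relative speed: γ = 1/√(1 − 0.379345) = 1.2693.
The clock on ship A records proper time, so craft B measures Δt = γΔτ = 1.2693 × 380 = 482 s.

482 s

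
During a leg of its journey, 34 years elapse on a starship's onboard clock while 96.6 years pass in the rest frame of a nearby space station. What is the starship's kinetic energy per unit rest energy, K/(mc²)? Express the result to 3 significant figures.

1.84

The time-dilation ratio gives γ = 96.6/34 = 2.84118.
K/(mc²) = γ − 1 = 2.84118 − 1 = 1.84.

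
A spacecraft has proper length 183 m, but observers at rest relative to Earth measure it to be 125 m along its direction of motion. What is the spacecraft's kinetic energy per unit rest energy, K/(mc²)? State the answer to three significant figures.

From L = L₀/γ: γ = 183/125 = 1.464.
K/(mc²) = γ − 1 = 1.464 − 1 = 0.464.

0.464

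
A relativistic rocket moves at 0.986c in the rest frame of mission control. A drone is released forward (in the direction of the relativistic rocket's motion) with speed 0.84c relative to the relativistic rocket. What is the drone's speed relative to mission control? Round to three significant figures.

Relativistic velocity addition: u = (u' + v)/(1 + u'v/c²), with u' = 0.84c and v = 0.986c.
Numerator: 0.84 + 0.986 = 1.826. Denominator: 1 + (0.84)(0.986) = 1.82824.
u = 1.826/1.82824 = 0.99877, so the speed is 0.999c.

0.999c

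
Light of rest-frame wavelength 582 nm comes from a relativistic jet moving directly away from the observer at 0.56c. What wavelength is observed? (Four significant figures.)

Relativistic Doppler for wavelength: λ_obs = λ_src · √((1+β)/(1−β)).
With β = 0.56: factor = √(1.56/0.44) = 1.8829.
λ_obs = 582 × 1.8829 = 1096 nm.

1096 nm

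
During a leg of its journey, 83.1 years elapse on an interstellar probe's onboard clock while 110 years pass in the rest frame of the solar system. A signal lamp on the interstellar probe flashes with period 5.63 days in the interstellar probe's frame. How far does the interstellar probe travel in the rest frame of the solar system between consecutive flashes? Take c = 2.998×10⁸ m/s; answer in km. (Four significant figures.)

γ = Δt/Δτ = 110/83.1 = 1.32371.
β = √(1 − 1/γ²) = 0.6552. Lab-frame period = γτ = 1.32371×5.63 days = 7.4525 days. Distance = βc × γτ = 0.6552 × 2.998×10⁸ m/s × 643896 s = 1.2648×10^14 m = 1.265×10^11 km.

1.265×10^11 km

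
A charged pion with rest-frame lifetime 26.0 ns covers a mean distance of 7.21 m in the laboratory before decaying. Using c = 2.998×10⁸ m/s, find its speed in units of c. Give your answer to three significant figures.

0.679c

d = βγcτ ⇒ βγ = d/(cτ) = 7.210 m / (7.7948 m) = 0.92498.
β = (βγ)/√(1+(βγ)²) = 0.92498/√1.855588 = 0.679.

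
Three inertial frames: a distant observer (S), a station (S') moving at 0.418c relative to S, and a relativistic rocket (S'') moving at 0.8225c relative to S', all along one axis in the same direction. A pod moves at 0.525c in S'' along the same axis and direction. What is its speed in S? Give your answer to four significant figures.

First combine the pod and relativistic rocket (S''→S'): u₁ = (0.525 + 0.8225)/(1 + 0.525×0.8225) = 1.3475/1.4318125 = 0.94111.
Then combine with the station (S'→S): u = (0.94111 + 0.418)/(1 + 0.94111×0.418) = 1.35911/1.39338398 = 0.9754.

0.9754c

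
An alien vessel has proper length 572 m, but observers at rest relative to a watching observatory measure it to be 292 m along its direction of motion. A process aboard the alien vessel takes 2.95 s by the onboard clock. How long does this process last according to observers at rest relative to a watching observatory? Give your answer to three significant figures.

Length contraction gives γ = L₀/L = 572/292 = 1.9589.
The same γ dilates the second interval: 1.9589 × 2.95 s = 5.78 s.

5.78 s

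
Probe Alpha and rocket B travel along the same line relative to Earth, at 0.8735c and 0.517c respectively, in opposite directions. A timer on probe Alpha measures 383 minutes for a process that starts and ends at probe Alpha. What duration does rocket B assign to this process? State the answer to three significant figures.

Transform probe Alpha's velocity into rocket B's frame: (0.8735 + 0.517)/(1 + 0.8735·0.517) = 1.3905/1.4515995, so the relative speed is 0.95791c.
γ for this relative speed: γ = 1/√(1 − 0.917592) = 3.4835.
Probe Alpha's interval is proper; time dilation gives Δt_B = γΔτ = 3.4835 × 383 minutes = 1330 minutes.

1330 minutes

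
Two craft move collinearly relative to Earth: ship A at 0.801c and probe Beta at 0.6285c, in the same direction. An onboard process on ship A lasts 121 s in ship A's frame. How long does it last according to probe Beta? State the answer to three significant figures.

Speed of ship A in probe Beta's frame: u = (v_A − v_B)/(1 − v_A v_B/c²) = (0.801 − 0.6285)/(1 − 0.801×0.6285) = 0.1725/0.4965715 = 0.34738; |u| = 0.34738c.
At |u| = 0.34738c, γ = (1 − 0.120673)^(−1/2) = 1.0664.
The clock on ship A records proper time, so probe Beta measures Δt = γΔτ = 1.0664 × 121 = 129 s.

129 s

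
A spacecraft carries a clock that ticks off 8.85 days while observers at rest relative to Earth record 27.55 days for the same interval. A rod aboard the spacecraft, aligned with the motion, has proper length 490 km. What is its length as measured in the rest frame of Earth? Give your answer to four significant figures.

From Δt = γΔτ: γ = 27.55/8.85 = 3.11299.
The rod contracts by the same γ: 490 km / 3.11299 = 157.4 km.

157.4 km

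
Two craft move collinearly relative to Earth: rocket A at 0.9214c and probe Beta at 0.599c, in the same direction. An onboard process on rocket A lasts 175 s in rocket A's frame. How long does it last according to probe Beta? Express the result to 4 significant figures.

The velocity of rocket A relative to probe Beta is (0.9214 − 0.599)c / (1 − 0.9214×0.599) = 0.71951c; relative speed 0.71951c.
At |u| = 0.71951c, γ = (1 − 0.517695)^(−1/2) = 1.4399.
The clock on rocket A records proper time, so probe Beta measures Δt = γΔτ = 1.4399 × 175 = 252.0 s.

252.0 s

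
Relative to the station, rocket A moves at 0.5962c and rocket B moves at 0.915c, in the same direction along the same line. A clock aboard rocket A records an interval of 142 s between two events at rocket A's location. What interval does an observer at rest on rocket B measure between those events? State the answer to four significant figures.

199.2 s

The velocity of rocket A relative to rocket B is (0.5962 − 0.915)c / (1 − 0.5962×0.915) = −0.70147c; relative speed 0.70147c.
At |u| = 0.70147c, γ = (1 − 0.49206)^(−1/2) = 1.4031.
The clock on rocket A records proper time, so rocket B measures Δt = γΔτ = 1.4031 × 142 = 199.2 s.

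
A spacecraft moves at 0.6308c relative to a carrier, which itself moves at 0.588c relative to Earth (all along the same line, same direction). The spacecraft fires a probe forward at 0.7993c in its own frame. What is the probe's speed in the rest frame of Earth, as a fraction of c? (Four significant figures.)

First combine the probe and spacecraft (S''→S'): u₁ = (0.7993 + 0.6308)/(1 + 0.7993×0.6308) = 1.4301/1.50419844 = 0.95074.
Then combine with the carrier (S'→S): u = (0.95074 + 0.588)/(1 + 0.95074×0.588) = 1.53874/1.55903512 = 0.98698.

0.9870c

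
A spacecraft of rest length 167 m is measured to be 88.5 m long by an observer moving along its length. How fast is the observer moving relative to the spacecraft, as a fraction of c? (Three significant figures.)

Length contraction gives γ = L₀/L = 167/88.5 = 1.887.
β = √(1 − 1/γ²) = √0.719162 = 0.848.

0.848c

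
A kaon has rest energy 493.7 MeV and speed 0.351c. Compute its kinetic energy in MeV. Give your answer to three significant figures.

33.5 MeV

With β = 0.351, γ = 1/√(1 − 0.351²) = 1/√0.876799 = 1.067948.
Kinetic energy: K = (γ − 1)mc² = (1.067948 − 1) × 493.7 MeV = 0.067948 × 493.7 = 33.5 MeV.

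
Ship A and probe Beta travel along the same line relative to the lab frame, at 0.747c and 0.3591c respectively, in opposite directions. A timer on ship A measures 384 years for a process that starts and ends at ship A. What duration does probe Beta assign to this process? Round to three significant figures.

Transform ship A's velocity into probe Beta's frame: (0.747 + 0.3591)/(1 + 0.747·0.3591) = 1.1061/1.2682477, so the relative speed is 0.87215c.
At |u| = 0.87215c, γ = (1 − 0.760646)^(−1/2) = 2.044.
Ship A's interval is proper; time dilation gives Δt_B = γΔτ = 2.044 × 384 years = 785 years.

785 years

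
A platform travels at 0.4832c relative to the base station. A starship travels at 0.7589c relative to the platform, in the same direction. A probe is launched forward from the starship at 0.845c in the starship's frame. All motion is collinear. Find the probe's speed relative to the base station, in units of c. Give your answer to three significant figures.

First combine the probe and starship (S''→S'): u₁ = (0.845 + 0.7589)/(1 + 0.845×0.7589) = 1.6039/1.6412705 = 0.97723.
Then combine with the platform (S'→S): u = (0.97723 + 0.4832)/(1 + 0.97723×0.4832) = 1.46043/1.472197536 = 0.99201.

0.992c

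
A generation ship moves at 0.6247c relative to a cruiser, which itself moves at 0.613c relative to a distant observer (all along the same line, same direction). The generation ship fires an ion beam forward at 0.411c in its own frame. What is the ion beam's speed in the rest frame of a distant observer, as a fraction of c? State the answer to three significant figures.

0.955c

First combine the ion beam and generation ship (S''→S'): u₁ = (0.411 + 0.6247)/(1 + 0.411×0.6247) = 1.0357/1.2567517 = 0.82411.
Then combine with the cruiser (S'→S): u = (0.82411 + 0.613)/(1 + 0.82411×0.613) = 1.43711/1.50517943 = 0.95478.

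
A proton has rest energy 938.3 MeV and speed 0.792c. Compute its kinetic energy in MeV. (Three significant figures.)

With β = 0.792, γ = 1/√(1 − 0.792²) = 1/√0.372736 = 1.63795.
Kinetic energy: K = (γ − 1)mc² = (1.63795 − 1) × 938.3 MeV = 0.63795 × 938.3 = 599 MeV.

599 MeV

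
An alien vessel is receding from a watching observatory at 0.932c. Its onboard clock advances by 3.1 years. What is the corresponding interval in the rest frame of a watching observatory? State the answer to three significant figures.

8.55 years

γ = 1/√(1 − β²) = 1/√(1 − 0.868624) = 1/√0.131376 = 1/0.362458 = 2.7589.
The onboard clock measures proper time, so the interval in the rest frame of a watching observatory is dilated: Δt = γ·Δτ = 2.7589 × 3.1 years = 8.55 years.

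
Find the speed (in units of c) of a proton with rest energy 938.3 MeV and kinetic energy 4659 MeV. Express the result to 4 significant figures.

0.9858c

K = (γ−1)mc², so γ = 1 + 4659/938.3 = 5.9654.
Then v/c = √(1 − γ⁻²) = √(1 − 0.0281009) = √0.9718991 = 0.9858.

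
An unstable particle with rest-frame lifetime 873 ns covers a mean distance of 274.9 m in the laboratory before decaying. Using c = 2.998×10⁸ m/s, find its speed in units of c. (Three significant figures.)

d = βγcτ ⇒ βγ = d/(cτ) = 274.9 m / (261.7254 m) = 1.0503.
β = (βγ)/√(1+(βγ)²) = 1.0503/√2.10313 = 0.724.

0.724c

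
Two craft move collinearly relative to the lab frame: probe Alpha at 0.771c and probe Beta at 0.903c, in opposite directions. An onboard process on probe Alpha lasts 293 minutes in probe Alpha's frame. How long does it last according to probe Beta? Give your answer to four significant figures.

1816 minutes

Transform probe Alpha's velocity into probe Beta's frame: (0.771 + 0.903)/(1 + 0.771·0.903) = 1.674/1.696213, so the relative speed is 0.9869c.
At |u| = 0.9869c, γ = (1 − 0.973972)^(−1/2) = 6.1984.
The clock on probe Alpha records proper time, so probe Beta measures Δt = γΔτ = 6.1984 × 293 = 1816 minutes.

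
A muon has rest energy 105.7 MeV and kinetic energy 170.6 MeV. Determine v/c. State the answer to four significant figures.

γ = 1 + K/(mc²) = 1 + 170.6/105.7 = 2.614.
β = √(1 − 1/γ²) = √(1 − 0.146349) = √0.853651 = 0.9239.

0.9239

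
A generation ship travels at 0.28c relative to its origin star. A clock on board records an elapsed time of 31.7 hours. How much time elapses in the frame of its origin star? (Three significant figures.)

With β = 0.28, γ = 1/√(1 − 0.28²) = 1/√0.9216 = 1.0417.
Time dilation: Δt = γ·Δτ = 1.0417 × 31.7 = 33.0 hours.

33.0 hours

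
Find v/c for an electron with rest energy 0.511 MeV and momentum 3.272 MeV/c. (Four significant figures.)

pc/(mc²) = 3.272/0.511 = 6.4031 = βγ = β/√(1−β²).
So β² = x²/(1 + x²) with x = 6.4031: x² = 40.9997, β² = 40.9997/41.9997 = 0.97619, β = 0.9880.

0.9880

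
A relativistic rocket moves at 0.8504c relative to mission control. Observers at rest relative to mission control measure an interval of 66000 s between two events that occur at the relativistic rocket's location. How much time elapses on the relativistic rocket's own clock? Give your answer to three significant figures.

γ = 1/√(1 − β²) = 1/√(1 − 0.72318016) = 1/√0.27681984 = 1/0.526137 = 1.9006.
The relativistic rocket's clock runs slow as seen from mission control, so Δτ = Δt/γ = 66000/1.9006 = 34700 s.

34700 s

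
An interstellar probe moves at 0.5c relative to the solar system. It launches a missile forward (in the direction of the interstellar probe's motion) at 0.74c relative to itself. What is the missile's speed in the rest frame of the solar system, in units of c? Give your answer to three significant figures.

0.905c

Relativistic velocity addition: u = (u' + v)/(1 + u'v/c²), with u' = 0.74c and v = 0.5c.
Numerator: 0.74 + 0.5 = 1.24. Denominator: 1 + (0.74)(0.5) = 1.37.
u = 1.24/1.37 = 0.90511, so the speed is 0.905c.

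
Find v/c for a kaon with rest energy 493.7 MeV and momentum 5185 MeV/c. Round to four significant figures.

0.9955

βγ = pc/(mc²) = 5185/493.7 = 10.502.
Since γ² = 1 + (βγ)² = 111.292, γ = √111.292 = 10.5495, and β = (βγ)/γ = 10.502/10.5495 = 0.9955.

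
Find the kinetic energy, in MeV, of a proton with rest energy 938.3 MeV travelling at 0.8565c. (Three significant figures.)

880 MeV

γ = 1/√(1 − β²) = 1/√(1 − 0.73359225) = 1/√0.26640775 = 1/0.516147 = 1.93743.
Kinetic energy: K = (γ − 1)mc² = (1.93743 − 1) × 938.3 MeV = 0.93743 × 938.3 = 880 MeV.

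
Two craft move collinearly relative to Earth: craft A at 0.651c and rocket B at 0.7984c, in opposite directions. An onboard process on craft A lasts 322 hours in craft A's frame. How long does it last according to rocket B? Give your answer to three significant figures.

1070 hours

Transform craft A's velocity into rocket B's frame: (0.651 + 0.7984)/(1 + 0.651·0.7984) = 1.4494/1.5197584, so the relative speed is 0.9537c.
γ for this relative speed: γ = 1/√(1 − 0.909544) = 3.3249.
The clock on craft A records proper time, so rocket B measures Δt = γΔτ = 3.3249 × 322 = 1070 hours.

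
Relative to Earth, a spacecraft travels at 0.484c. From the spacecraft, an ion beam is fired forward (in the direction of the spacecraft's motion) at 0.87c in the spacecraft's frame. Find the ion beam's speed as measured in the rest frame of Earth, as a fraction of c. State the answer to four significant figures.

Relativistic velocity addition: u = (u' + v)/(1 + u'v/c²), with u' = 0.87c and v = 0.484c.
Numerator: 0.87 + 0.484 = 1.354. Denominator: 1 + (0.87)(0.484) = 1.42108.
u = 1.354/1.42108 = 0.9528, so the speed is 0.9528c.

0.9528c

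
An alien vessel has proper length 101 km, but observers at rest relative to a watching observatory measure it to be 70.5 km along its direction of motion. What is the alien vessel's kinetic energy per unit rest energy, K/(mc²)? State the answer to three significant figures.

Length contraction gives γ = L₀/L = 101/70.5 = 1.43262.
Since K = (γ−1)mc², K/(mc²) = 1.43262 − 1 = 0.433.

0.433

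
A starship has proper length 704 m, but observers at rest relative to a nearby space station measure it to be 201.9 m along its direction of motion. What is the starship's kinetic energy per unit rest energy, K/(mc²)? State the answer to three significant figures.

Length contraction gives γ = L₀/L = 704/201.9 = 3.48687.
K/(mc²) = γ − 1 = 3.48687 − 1 = 2.49.

2.49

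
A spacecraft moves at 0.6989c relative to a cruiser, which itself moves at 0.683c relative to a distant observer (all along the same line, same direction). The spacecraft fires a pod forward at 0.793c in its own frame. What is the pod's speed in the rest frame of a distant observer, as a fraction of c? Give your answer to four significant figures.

Compose velocities in two stages. Stage 1 (into S'): u₁ = (0.793+0.6989)/(1+0.793×0.6989) = 0.9599.
Stage 2 (into S): u = (0.9599+0.683)/(1+0.9599×0.683) = 0.99232, so the speed is 0.9923c.

0.9923c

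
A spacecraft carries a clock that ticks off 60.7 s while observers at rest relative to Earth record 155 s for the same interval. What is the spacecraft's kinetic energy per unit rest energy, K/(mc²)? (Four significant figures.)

1.554

From Δt = γΔτ: γ = 155/60.7 = 2.55354.
Since K = (γ−1)mc², K/(mc²) = 2.55354 − 1 = 1.554.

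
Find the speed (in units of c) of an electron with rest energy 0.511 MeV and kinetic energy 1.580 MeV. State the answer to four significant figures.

γ = 1 + K/(mc²) = 1 + 1.580/0.511 = 4.092.
β = √(1 − 1/γ²) = √(1 − 0.0597212) = √0.9402788 = 0.9697.

0.9697c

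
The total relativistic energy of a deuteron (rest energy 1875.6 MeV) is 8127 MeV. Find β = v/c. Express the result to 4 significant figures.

γ = E/(mc²) = 8127/1875.6 = 4.333.
β = √(1 − 1/γ²) = √(1 − 0.0532626) = √0.9467374 = 0.9730.

0.9730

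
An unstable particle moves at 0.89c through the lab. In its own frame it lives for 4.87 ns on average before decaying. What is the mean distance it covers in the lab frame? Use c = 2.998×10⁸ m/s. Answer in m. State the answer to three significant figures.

2.85 m

γ = 1/√(1 − β²) = 1/√(1 − 0.7921) = 1/√0.2079 = 1/0.455961 = 2.1932.
Lab-frame lifetime: Δt = γτ = 2.1932 × 4.87 ns = 10.681 ns.
Distance: d = vΔt = 0.89 × 2.998×10⁸ m/s × 1.0681×10^-8 s = 2.85 m.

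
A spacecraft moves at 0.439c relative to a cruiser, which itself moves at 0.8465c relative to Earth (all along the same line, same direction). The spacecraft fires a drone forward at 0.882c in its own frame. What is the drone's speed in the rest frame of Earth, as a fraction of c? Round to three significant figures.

First combine the drone and spacecraft (S''→S'): u₁ = (0.882 + 0.439)/(1 + 0.882×0.439) = 1.321/1.387198 = 0.95228.
Then combine with the cruiser (S'→S): u = (0.95228 + 0.8465)/(1 + 0.95228×0.8465) = 1.79878/1.80610502 = 0.99594.

0.996c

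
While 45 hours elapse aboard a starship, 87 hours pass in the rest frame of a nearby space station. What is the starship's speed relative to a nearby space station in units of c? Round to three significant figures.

0.856c

γ = Δt/Δτ = 87/45 = 1.9333.
β = √(1 − 1/γ²) = √(1 − 0.267548) = √0.732452 = 0.856.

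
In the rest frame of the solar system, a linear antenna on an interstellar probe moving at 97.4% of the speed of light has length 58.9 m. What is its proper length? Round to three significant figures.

β² = 0.948676, so γ = 1/√0.051324 = 4.4141.
Proper length: L₀ = γ·L = 4.4141 × 58.9 = 260 m.

260 m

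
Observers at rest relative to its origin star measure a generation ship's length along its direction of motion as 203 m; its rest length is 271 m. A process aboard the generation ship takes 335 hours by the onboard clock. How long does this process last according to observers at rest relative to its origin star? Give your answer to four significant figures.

Length contraction gives γ = L₀/L = 271/203 = 1.33498.
Δt = γΔτ = 1.33498 × 335 = 447.2 hours.

447.2 hours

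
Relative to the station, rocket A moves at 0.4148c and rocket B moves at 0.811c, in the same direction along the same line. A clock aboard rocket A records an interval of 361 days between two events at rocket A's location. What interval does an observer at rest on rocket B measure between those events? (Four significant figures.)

The velocity of rocket A relative to rocket B is (0.4148 − 0.811)c / (1 − 0.4148×0.811) = −0.59705c; relative speed 0.59705c.
γ for this relative speed: γ = 1/√(1 − 0.356469) = 1.2466.
Rocket A's interval is proper; time dilation gives Δt_B = γΔτ = 1.2466 × 361 days = 450.0 days.

450.0 days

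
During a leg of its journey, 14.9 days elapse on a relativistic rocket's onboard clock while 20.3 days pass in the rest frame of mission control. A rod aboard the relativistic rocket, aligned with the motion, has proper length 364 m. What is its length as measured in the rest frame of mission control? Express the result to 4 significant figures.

γ = Δt/Δτ = 20.3/14.9 = 1.36242.
L = L₀/γ = 364/1.36242 = 267.2 m.

267.2 m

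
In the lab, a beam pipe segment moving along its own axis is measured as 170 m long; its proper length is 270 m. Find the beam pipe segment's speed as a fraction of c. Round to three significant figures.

0.777c

Length contraction gives γ = L₀/L = 270/170 = 1.5882.
β = √(1 − 1/γ²) = √0.603549 = 0.777.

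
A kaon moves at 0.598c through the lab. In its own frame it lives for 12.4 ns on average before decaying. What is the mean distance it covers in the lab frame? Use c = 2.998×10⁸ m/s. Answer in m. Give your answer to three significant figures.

2.77 m

With β = 0.598, γ = 1/√(1 − 0.598²) = 1/√0.642396 = 1.2477.
Lab-frame lifetime: Δt = γτ = 1.2477 × 12.4 ns = 15.471 ns.
Distance: d = vΔt = 0.598 × 2.998×10⁸ m/s × 1.5471×10^-8 s = 2.77 m.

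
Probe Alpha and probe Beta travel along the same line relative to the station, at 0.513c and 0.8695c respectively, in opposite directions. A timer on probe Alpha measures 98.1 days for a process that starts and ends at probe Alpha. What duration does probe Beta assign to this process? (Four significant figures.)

334.6 days

The velocity of probe Alpha relative to probe Beta is (0.513 + 0.8695)c / (1 + 0.513×0.8695) = 0.95605c; relative speed 0.95605c.
γ for this relative speed: γ = 1/√(1 − 0.914032) = 3.4106.
Probe Alpha's interval is proper; time dilation gives Δt_B = γΔτ = 3.4106 × 98.1 days = 334.6 days.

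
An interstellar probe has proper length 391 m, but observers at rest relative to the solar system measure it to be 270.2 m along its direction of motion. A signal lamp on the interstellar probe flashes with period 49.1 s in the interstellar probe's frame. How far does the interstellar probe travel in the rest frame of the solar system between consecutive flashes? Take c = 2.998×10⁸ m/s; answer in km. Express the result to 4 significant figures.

1.540×10^7 km

From L = L₀/γ: γ = 391/270.2 = 1.44708.
β = √(1 − 1/γ²) = 0.72281. Lab-frame period = γτ = 1.44708×49.1 s = 71.052 s. Distance = βc × γτ = 0.72281 × 2.998×10⁸ m/s × 71.052 s = 1.5397×10^10 m = 1.540×10^7 km.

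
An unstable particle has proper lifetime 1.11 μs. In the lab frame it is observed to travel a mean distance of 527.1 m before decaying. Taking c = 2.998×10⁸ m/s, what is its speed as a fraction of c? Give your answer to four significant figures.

d = βγcτ ⇒ βγ = d/(cτ) = 527.1 m / (332.778 m) = 1.5839.
β = (βγ)/√(1+(βγ)²) = 1.5839/√3.50874 = 0.8456.

0.8456c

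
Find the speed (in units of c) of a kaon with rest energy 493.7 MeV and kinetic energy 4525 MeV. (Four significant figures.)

γ = 1 + K/(mc²) = 1 + 4525/493.7 = 10.165.
β = √(1 − 1/γ²) = √(1 − 0.00967799) = √0.99032201 = 0.9951.

0.9951c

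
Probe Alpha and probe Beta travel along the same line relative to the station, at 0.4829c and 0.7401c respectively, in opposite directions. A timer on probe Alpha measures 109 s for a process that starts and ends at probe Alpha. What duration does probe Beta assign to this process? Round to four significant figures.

The velocity of probe Alpha relative to probe Beta is (0.4829 + 0.7401)c / (1 + 0.4829×0.7401) = 0.90099c; relative speed 0.90099c.
γ for this relative speed: γ = 1/√(1 − 0.811783) = 2.305.
Probe Alpha's interval is proper; time dilation gives Δt_B = γΔτ = 2.305 × 109 s = 251.2 s.

251.2 s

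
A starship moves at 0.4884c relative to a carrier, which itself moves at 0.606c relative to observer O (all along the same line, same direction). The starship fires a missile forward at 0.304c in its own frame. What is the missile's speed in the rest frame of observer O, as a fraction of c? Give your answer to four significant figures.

Apply u = (u'+v)/(1+u'v) twice. Missile in the carrier frame: (0.304+0.4884)/(1+0.304·0.4884) = 0.7924/1.1484736 = 0.68996c.
That velocity, transformed to the rest frame of observer O: (0.68996+0.606)/(1+0.68996·0.606) = 1.29596/1.41811576 = 0.91386c.

0.9139c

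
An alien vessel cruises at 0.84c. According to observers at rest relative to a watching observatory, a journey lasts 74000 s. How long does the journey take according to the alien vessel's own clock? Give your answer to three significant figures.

With β = 0.84, γ = 1/√(1 − 0.84²) = 1/√0.2944 = 1.843.
The moving clock records proper time: Δτ = Δt/γ = 74000/1.843 = 40200 s.

40200 s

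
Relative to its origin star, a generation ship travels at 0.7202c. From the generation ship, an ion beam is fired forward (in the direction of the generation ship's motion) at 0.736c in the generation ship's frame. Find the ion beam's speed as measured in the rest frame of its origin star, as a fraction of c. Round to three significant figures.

Relativistic velocity addition: u = (u' + v)/(1 + u'v/c²), with u' = 0.736c and v = 0.7202c.
Numerator: 0.736 + 0.7202 = 1.4562. Denominator: 1 + (0.736)(0.7202) = 1.5300672.
u = 1.4562/1.5300672 = 0.95172, so the speed is 0.952c.

0.952c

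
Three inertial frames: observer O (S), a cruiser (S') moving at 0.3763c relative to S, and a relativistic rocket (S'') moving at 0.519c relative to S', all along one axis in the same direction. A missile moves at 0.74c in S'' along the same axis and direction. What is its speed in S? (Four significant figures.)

0.9580c

Apply u = (u'+v)/(1+u'v) twice. Missile in the cruiser frame: (0.74+0.519)/(1+0.74·0.519) = 1.259/1.38406 = 0.90964c.
That velocity, transformed to the rest frame of observer O: (0.90964+0.3763)/(1+0.90964·0.3763) = 1.28594/1.342297532 = 0.95801c.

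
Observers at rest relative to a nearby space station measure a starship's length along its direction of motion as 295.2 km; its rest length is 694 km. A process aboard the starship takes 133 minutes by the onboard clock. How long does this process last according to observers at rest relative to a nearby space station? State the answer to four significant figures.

Length contraction gives γ = L₀/L = 694/295.2 = 2.35095.
The same γ dilates the second interval: 2.35095 × 133 minutes = 312.7 minutes.

312.7 minutes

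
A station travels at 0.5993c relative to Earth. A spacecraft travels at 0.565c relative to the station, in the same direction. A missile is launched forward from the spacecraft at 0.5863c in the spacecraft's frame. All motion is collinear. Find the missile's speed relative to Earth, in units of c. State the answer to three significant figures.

Compose velocities in two stages. Stage 1 (into S'): u₁ = (0.5863+0.565)/(1+0.5863×0.565) = 0.86482.
Stage 2 (into S): u = (0.86482+0.5993)/(1+0.86482×0.5993) = 0.96432, so the speed is 0.964c.

0.964c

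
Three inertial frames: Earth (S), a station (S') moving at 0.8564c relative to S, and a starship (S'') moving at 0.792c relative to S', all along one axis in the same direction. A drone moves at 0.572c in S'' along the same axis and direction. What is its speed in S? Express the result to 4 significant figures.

First combine the drone and starship (S''→S'): u₁ = (0.572 + 0.792)/(1 + 0.572×0.792) = 1.364/1.453024 = 0.93873.
Then combine with the station (S'→S): u = (0.93873 + 0.8564)/(1 + 0.93873×0.8564) = 1.79513/1.803928372 = 0.99512.

0.9951c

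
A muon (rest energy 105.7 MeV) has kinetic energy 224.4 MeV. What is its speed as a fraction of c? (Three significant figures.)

γ = 1 + K/(mc²) = 1 + 224.4/105.7 = 3.123.
β = √(1 − 1/γ²) = √(1 − 0.102531) = √0.897469 = 0.947.

0.947c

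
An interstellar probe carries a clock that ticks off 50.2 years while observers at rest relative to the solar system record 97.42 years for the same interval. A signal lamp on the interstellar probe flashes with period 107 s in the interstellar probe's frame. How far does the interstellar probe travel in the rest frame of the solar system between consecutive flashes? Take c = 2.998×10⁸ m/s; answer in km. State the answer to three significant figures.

The time-dilation ratio gives γ = 97.42/50.2 = 1.94064.
β = √(1 − 1/γ²) = 0.85701. Lab-frame period = γτ = 1.94064×107 s = 207.65 s. Distance = βc × γτ = 0.85701 × 2.998×10⁸ m/s × 207.65 s = 5.3352×10^10 m = 5.34×10^7 km.

5.34×10^7 km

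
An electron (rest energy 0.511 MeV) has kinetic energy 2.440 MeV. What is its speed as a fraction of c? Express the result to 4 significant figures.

0.9849c

γ = 1 + K/(mc²) = 1 + 2.440/0.511 = 5.775.
β = √(1 − 1/γ²) = √(1 − 0.0299844) = √0.9700156 = 0.9849.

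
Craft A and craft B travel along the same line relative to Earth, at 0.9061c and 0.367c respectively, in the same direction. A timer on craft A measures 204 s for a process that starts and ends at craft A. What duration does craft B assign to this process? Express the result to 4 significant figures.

346.0 s

Speed of craft A in craft B's frame: u = (v_A − v_B)/(1 − v_A v_B/c²) = (0.9061 − 0.367)/(1 − 0.9061×0.367) = 0.5391/0.6674613 = 0.80769; |u| = 0.80769c.
At |u| = 0.80769c, γ = (1 − 0.652363)^(−1/2) = 1.696.
Craft A's interval is proper; time dilation gives Δt_B = γΔτ = 1.696 × 204 s = 346.0 s.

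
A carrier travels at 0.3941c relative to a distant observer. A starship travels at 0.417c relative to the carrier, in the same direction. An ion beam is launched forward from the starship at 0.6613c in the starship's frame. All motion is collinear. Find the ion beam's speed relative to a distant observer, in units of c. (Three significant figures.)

0.930c

Compose velocities in two stages. Stage 1 (into S'): u₁ = (0.6613+0.417)/(1+0.6613×0.417) = 0.84522.
Stage 2 (into S): u = (0.84522+0.3941)/(1+0.84522×0.3941) = 0.92965, so the speed is 0.930c.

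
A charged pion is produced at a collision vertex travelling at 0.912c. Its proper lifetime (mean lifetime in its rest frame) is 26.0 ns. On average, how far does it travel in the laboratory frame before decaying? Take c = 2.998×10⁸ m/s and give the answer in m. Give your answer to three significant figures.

17.3 m

γ = 1/√(1 − β²) = 1/√(1 − 0.831744) = 1/√0.168256 = 1/0.41019 = 2.4379.
Lab-frame lifetime: Δt = γτ = 2.4379 × 26.0 ns = 63.385 ns.
Distance: d = vΔt = 0.912 × 2.998×10⁸ m/s × 6.3385×10^-8 s = 17.3 m.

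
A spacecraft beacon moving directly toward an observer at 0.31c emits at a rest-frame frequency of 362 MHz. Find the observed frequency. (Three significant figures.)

Relativistic Doppler (source moving toward): f_obs = f_src · √((1+β)/(1−β)).
With β = 0.31: factor = √(1.31/0.69) = 1.3779.
f_obs = 362 × 1.3779 = 499 MHz.

499 MHz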